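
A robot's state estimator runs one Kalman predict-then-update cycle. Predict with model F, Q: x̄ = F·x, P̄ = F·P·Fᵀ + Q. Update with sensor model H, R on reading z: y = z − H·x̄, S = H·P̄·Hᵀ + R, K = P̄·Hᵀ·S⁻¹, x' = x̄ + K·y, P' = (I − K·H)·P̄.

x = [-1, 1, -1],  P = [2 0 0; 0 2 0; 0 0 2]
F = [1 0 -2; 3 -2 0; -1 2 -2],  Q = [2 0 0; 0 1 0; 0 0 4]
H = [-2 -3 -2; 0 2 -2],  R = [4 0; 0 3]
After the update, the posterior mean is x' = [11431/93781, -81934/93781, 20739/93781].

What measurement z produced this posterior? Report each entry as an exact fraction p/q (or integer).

x̄ = F·x = [1, -5, 5]
P̄ = F·P·Fᵀ + Q = [12 6 6; 6 27 -14; 6 -14 22]
S = H·P̄·Hᵀ + R = [335 -102; -102 311]
K = P̄·Hᵀ·S⁻¹ = [-16794/93781 -5508/93781; -11851/93781 20840/93781; -11698/93781 -25548/93781]
x' − x̄ = [-82350/93781, 386971/93781, -448166/93781] = K·y
y = (KᵀK)⁻¹·Kᵀ·(x' − x̄) = [-1, 18]
z = y + H·x̄ = [-1, 18] + [3, -20] = [2, -2]

z = [2, -2]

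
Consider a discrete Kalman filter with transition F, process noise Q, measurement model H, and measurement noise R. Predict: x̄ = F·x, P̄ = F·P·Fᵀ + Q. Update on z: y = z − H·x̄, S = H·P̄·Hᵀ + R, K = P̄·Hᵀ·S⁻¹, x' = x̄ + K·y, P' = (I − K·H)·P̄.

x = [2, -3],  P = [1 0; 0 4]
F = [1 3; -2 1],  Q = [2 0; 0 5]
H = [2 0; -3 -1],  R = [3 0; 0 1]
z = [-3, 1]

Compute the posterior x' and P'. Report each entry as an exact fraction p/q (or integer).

x̄ = F·x = [-7, -7]
P̄ = F·P·Fᵀ + Q = [39 10; 10 13]
y = z − H·x̄ = [11, -27]
S = H·P̄·Hᵀ + R = [159 -254; -254 425]
K = P̄·Hᵀ·S⁻¹ = [892/3059 -381/3059; -346/437 -251/437]
x' = x̄ + K·y = [-1314/3059, -88/437]
P' = (I − K·H)·P̄ = [1338/3059 -519/437; -519/437 1808/437]

x' = [-1314/3059, -88/437]
P' = [1338/3059 -519/437; -519/437 1808/437]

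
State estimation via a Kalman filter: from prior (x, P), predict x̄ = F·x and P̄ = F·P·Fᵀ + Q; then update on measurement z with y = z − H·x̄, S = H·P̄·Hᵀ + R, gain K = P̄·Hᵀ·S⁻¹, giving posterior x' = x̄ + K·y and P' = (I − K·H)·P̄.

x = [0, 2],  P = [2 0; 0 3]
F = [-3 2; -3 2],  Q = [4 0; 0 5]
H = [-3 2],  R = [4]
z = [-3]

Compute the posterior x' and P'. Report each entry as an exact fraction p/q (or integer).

x̄ = F·x = [4, 4]
P̄ = F·P·Fᵀ + Q = [34 30; 30 35]
y = z − H·x̄ = [1]
S = H·P̄·Hᵀ + R = [90]
K = P̄·Hᵀ·S⁻¹ = [-7/15; -2/9]
x' = x̄ + K·y = [53/15, 34/9]
P' = (I − K·H)·P̄ = [72/5 62/3; 62/3 275/9]

x' = [53/15, 34/9]
P' = [72/5 62/3; 62/3 275/9]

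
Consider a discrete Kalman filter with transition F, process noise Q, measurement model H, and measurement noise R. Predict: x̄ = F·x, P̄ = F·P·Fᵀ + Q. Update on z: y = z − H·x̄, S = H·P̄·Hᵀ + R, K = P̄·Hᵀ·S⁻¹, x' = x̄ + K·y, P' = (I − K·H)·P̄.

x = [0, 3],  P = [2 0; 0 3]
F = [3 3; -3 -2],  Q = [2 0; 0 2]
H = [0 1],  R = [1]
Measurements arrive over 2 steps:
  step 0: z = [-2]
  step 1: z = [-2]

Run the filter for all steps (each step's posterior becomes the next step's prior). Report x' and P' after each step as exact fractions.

step 0: x' = [51/11, -70/33], P' = [85/11 -12/11; -12/11 32/33]
step 1: x' = [843/2090, -403/190], P' = [11857/2090 -177/190; -177/190 187/190]

step 0: x̄ = F·x = [9, -6]
step 0: P̄ = F·P·Fᵀ + Q = [47 -36; -36 32]
step 0: y = z − H·x̄ = [4]
step 0: S = H·P̄·Hᵀ + R = [33]
step 0: K = P̄·Hᵀ·S⁻¹ = [-12/11; 32/33]
step 0: x' = x̄ + K·y = [51/11, -70/33]
step 0: P' = (I − K·H)·P̄ = [85/11 -12/11; -12/11 32/33]
step 1: x̄ = F·x = [83/11, -29/3]
step 1: P̄ = F·P·Fᵀ + Q = [667/11 -59; -59 187/3]
step 1: y = z − H·x̄ = [23/3]
step 1: S = H·P̄·Hᵀ + R = [190/3]
step 1: K = P̄·Hᵀ·S⁻¹ = [-177/190; 187/190]
step 1: x' = x̄ + K·y = [843/2090, -403/190]
step 1: P' = (I − K·H)·P̄ = [11857/2090 -177/190; -177/190 187/190]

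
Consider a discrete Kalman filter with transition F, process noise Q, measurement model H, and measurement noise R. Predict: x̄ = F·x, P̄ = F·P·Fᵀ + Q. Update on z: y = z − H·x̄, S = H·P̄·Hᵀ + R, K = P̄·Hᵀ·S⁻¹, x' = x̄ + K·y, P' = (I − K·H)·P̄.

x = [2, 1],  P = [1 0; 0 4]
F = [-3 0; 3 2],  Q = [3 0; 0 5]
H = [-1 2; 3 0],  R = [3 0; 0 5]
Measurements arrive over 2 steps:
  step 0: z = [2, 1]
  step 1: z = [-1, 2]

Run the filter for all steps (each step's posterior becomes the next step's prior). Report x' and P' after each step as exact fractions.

step 0: x̄ = F·x = [-6, 8]
step 0: P̄ = F·P·Fᵀ + Q = [12 -9; -9 30]
step 0: y = z − H·x̄ = [-20, 19]
step 0: S = H·P̄·Hᵀ + R = [171 -90; -90 113]
step 0: K = P̄·Hᵀ·S⁻¹ = [-50/3741 384/1247; 1789/3741 177/1247]
step 0: x' = x̄ + K·y = [442/3741, 4237/3741]
step 0: P' = (I − K·H)·P̄ = [640/1247 295/1247; 295/1247 1042/1247]
step 1: x̄ = F·x = [-442/1247, 9800/3741]
step 1: P̄ = F·P·Fᵀ + Q = [9501/1247 -7530/1247; -7530/1247 19703/1247]
step 1: y = z − H·x̄ = [-24667/3741, 3820/1247]
step 1: S = H·P̄·Hᵀ + R = [122174/1247 -73683/1247; -73683/1247 91744/1247]
step 1: K = P̄·Hᵀ·S⁻¹ = [-122805/4634761 1341297/4634761; 2118362/4634761 560124/4634761]
step 1: x' = x̄ + K·y = [3275809/4634761, -110654/4634761]
step 1: P' = (I − K·H)·P̄ = [2235495/4634761 933540/4634761; 933540/4634761 3644313/4634761]

step 0: x' = [442/3741, 4237/3741], P' = [640/1247 295/1247; 295/1247 1042/1247]
step 1: x' = [3275809/4634761, -110654/4634761], P' = [2235495/4634761 933540/4634761; 933540/4634761 3644313/4634761]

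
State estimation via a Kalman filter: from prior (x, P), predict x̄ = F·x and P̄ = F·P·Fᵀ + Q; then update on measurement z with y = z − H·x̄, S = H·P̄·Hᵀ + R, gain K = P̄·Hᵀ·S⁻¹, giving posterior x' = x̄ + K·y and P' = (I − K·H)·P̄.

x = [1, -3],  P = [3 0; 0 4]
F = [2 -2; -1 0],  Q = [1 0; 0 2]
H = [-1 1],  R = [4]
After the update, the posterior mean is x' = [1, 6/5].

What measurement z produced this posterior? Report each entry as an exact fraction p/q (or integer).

z = [1]

x̄ = F·x = [8, -1]
P̄ = F·P·Fᵀ + Q = [29 -6; -6 5]
S = H·P̄·Hᵀ + R = [50]
K = P̄·Hᵀ·S⁻¹ = [-7/10; 11/50]
x' − x̄ = [-7, 11/5] = K·y
y = (KᵀK)⁻¹·Kᵀ·(x' − x̄) = [10]
z = y + H·x̄ = [10] + [-9] = [1]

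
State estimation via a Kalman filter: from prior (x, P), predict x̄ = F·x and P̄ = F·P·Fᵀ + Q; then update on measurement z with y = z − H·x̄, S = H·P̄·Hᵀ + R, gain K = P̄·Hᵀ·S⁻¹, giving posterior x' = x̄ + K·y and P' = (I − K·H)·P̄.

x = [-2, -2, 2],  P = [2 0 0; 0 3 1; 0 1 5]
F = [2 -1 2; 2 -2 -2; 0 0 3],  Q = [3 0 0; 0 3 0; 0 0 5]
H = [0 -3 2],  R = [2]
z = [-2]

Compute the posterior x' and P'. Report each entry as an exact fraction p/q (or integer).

x' = [158/1093, 1478/1093, 1150/1093]
P' = [26706/1093 8806/1093 13287/1093; 8806/1093 5118/1093 7452/1093; 13287/1093 7452/1093 11386/1093]

x̄ = F·x = [2, -4, 6]
P̄ = F·P·Fᵀ + Q = [30 -8 27; -8 51 -36; 27 -36 50]
y = z − H·x̄ = [-26]
S = H·P̄·Hᵀ + R = [1093]
K = P̄·Hᵀ·S⁻¹ = [78/1093; -225/1093; 208/1093]
x' = x̄ + K·y = [158/1093, 1478/1093, 1150/1093]
P' = (I − K·H)·P̄ = [26706/1093 8806/1093 13287/1093; 8806/1093 5118/1093 7452/1093; 13287/1093 7452/1093 11386/1093]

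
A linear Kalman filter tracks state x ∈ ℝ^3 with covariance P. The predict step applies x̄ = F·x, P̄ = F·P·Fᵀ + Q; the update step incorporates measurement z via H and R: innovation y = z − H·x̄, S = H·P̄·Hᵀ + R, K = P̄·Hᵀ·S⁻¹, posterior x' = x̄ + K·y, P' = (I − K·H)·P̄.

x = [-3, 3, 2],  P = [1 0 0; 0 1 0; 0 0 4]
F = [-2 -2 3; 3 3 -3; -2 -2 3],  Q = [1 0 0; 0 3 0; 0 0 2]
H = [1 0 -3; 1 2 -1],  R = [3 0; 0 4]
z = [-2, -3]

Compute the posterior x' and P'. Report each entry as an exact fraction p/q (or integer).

x̄ = F·x = [6, -6, 6]
P̄ = F·P·Fᵀ + Q = [45 -48 44; -48 57 -48; 44 -48 46]
y = z − H·x̄ = [10, 9]
S = H·P̄·Hᵀ + R = [198 199; 199 235]
K = P̄·Hᵀ·S⁻¹ = [-1540/6929 -1497/6929; -126/6929 3468/6929; -2588/6929 -698/6929]
x' = x̄ + K·y = [977/533, -894/533, 724/533]
P' = (I − K·H)·P̄ = [35610/6929 -14094/6929 13410/6929; -14094/6929 11697/6929 -4572/6929; 13410/6929 -4572/6929 7058/6929]

x' = [977/533, -894/533, 724/533]
P' = [35610/6929 -14094/6929 13410/6929; -14094/6929 11697/6929 -4572/6929; 13410/6929 -4572/6929 7058/6929]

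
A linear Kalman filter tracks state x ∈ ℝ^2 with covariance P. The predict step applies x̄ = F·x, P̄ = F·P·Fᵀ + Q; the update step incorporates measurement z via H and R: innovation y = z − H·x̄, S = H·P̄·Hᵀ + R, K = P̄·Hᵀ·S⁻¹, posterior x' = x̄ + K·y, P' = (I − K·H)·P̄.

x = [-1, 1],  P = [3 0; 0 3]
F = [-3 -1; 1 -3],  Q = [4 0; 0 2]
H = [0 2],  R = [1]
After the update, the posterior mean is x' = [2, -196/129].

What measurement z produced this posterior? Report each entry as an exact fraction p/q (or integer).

x̄ = F·x = [2, -4]
P̄ = F·P·Fᵀ + Q = [34 0; 0 32]
S = H·P̄·Hᵀ + R = [129]
K = P̄·Hᵀ·S⁻¹ = [0; 64/129]
x' − x̄ = [0, 320/129] = K·y
y = (KᵀK)⁻¹·Kᵀ·(x' − x̄) = [5]
z = y + H·x̄ = [5] + [-8] = [-3]

z = [-3]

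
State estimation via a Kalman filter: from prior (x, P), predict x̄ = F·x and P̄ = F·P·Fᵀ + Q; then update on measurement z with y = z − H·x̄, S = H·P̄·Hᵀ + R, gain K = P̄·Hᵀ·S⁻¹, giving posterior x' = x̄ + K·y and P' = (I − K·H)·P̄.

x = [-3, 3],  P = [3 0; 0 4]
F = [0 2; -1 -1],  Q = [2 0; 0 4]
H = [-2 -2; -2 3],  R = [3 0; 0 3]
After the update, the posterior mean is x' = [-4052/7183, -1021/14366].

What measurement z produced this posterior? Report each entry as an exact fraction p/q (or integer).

z = [2, 1]

x̄ = F·x = [6, 0]
P̄ = F·P·Fᵀ + Q = [18 -8; -8 11]
S = H·P̄·Hᵀ + R = [55 22; 22 270]
K = P̄·Hᵀ·S⁻¹ = [-2040/7183 -130/653; -1349/7183 257/1306]
x' − x̄ = [-47150/7183, -1021/14366] = K·y
y = (KᵀK)⁻¹·Kᵀ·(x' − x̄) = [14, 13]
z = y + H·x̄ = [14, 13] + [-12, -12] = [2, 1]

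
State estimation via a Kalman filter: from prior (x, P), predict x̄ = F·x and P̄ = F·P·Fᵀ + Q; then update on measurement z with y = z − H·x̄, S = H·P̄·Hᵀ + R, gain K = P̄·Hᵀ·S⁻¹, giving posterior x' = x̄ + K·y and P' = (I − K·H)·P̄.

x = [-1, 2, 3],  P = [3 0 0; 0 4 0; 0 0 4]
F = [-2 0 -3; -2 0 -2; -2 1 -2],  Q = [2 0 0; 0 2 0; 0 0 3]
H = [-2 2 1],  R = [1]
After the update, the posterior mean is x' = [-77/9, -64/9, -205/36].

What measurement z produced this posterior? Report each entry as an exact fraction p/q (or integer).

z = [-3]

x̄ = F·x = [-7, -4, -2]
P̄ = F·P·Fᵀ + Q = [50 36 36; 36 30 28; 36 28 35]
S = H·P̄·Hᵀ + R = [36]
K = P̄·Hᵀ·S⁻¹ = [2/9; 4/9; 19/36]
x' − x̄ = [-14/9, -28/9, -133/36] = K·y
y = (KᵀK)⁻¹·Kᵀ·(x' − x̄) = [-7]
z = y + H·x̄ = [-7] + [4] = [-3]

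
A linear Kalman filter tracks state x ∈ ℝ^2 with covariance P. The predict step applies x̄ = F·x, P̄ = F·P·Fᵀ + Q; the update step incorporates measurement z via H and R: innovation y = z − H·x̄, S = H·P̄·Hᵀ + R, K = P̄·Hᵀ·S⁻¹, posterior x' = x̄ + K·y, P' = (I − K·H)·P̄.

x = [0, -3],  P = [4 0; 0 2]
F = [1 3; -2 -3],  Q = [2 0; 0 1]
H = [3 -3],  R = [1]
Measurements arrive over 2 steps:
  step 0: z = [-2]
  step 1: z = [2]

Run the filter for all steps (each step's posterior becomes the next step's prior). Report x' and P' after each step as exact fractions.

step 0: x̄ = F·x = [-9, 9]
step 0: P̄ = F·P·Fᵀ + Q = [24 -26; -26 35]
step 0: y = z − H·x̄ = [52]
step 0: S = H·P̄·Hᵀ + R = [1000]
step 0: K = P̄·Hᵀ·S⁻¹ = [3/20; -183/1000]
step 0: x' = x̄ + K·y = [-6/5, -129/250]
step 0: P' = (I − K·H)·P̄ = [3/2 29/20; 29/20 1511/1000]
step 1: x̄ = F·x = [-687/250, 987/250]
step 1: P̄ = F·P·Fᵀ + Q = [25799/1000 -29649/1000; -29649/1000 37999/1000]
step 1: y = z − H·x̄ = [2761/125]
step 1: S = H·P̄·Hᵀ + R = [138608/125]
step 1: K = P̄·Hᵀ·S⁻¹ = [20793/138608; -3171/17326]
step 1: x' = x̄ + K·y = [78381/138608, -819/8663]
step 1: P' = (I − K·H)·P̄ = [117157/138608 55113/69304; 55113/69304 59341/69304]

step 0: x' = [-6/5, -129/250], P' = [3/2 29/20; 29/20 1511/1000]
step 1: x' = [78381/138608, -819/8663], P' = [117157/138608 55113/69304; 55113/69304 59341/69304]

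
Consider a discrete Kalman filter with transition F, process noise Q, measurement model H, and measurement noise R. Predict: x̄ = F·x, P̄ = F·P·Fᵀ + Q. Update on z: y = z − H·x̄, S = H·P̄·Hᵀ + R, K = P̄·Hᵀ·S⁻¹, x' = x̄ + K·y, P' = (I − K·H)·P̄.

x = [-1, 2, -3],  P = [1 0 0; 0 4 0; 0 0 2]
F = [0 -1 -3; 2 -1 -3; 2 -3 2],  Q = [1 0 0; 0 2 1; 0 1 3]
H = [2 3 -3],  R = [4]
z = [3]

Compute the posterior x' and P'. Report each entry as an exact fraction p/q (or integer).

x' = [-749/981, -2779/981, -1450/327]
P' = [10019/981 8926/981 5152/327; 8926/981 14699/981 6833/327; 5152/327 6833/327 3443/109]

x̄ = F·x = [7, 5, -14]
P̄ = F·P·Fᵀ + Q = [23 22 0; 22 28 5; 0 5 51]
y = z − H·x̄ = [-68]
S = H·P̄·Hᵀ + R = [981]
K = P̄·Hᵀ·S⁻¹ = [112/981; 113/981; -46/327]
x' = x̄ + K·y = [-749/981, -2779/981, -1450/327]
P' = (I − K·H)·P̄ = [10019/981 8926/981 5152/327; 8926/981 14699/981 6833/327; 5152/327 6833/327 3443/109]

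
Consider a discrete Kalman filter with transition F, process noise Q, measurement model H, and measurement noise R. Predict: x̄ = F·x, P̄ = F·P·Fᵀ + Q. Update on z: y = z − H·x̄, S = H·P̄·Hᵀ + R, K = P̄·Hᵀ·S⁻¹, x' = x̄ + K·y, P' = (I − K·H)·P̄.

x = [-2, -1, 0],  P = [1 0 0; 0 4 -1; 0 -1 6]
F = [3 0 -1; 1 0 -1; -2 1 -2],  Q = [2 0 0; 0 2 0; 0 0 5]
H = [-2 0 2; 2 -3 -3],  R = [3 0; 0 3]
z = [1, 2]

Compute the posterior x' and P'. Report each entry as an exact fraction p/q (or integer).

x' = [-20772/9599, -21044/28797, -13669/9599]
P' = [33435/9599 -1541/9599 26373/9599; -1541/9599 21001/28797 -5863/9599; 26373/9599 -5863/9599 26115/9599]

x̄ = F·x = [-6, -2, 3]
P̄ = F·P·Fᵀ + Q = [17 9 7; 9 9 11; 7 11 41]
y = z − H·x̄ = [-17, 17]
S = H·P̄·Hᵀ + R = [179 -256; -256 527]
K = P̄·Hᵀ·S⁻¹ = [-4708/9599 -2542/9599; -8644/28797 -6494/28797; -172/9599 -2670/9599]
x' = x̄ + K·y = [-20772/9599, -21044/28797, -13669/9599]
P' = (I − K·H)·P̄ = [33435/9599 -1541/9599 26373/9599; -1541/9599 21001/28797 -5863/9599; 26373/9599 -5863/9599 26115/9599]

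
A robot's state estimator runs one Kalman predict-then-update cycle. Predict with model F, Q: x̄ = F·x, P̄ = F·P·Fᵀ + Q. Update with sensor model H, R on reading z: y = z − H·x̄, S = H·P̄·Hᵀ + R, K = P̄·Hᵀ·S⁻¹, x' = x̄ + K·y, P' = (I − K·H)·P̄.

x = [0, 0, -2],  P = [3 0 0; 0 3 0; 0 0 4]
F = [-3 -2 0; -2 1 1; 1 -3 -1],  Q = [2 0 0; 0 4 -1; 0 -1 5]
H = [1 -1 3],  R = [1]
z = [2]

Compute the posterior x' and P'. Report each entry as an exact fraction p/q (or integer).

x' = [-168/283, -353/283, 128/283]
P' = [10035/283 5384/283 -1541/283; 5384/283 7977/566 -477/283; -1541/283 -477/283 379/283]

x̄ = F·x = [0, -2, 2]
P̄ = F·P·Fᵀ + Q = [41 12 9; 12 23 -20; 9 -20 39]
y = z − H·x̄ = [-6]
S = H·P̄·Hᵀ + R = [566]
K = P̄·Hᵀ·S⁻¹ = [28/283; -71/566; 73/283]
x' = x̄ + K·y = [-168/283, -353/283, 128/283]
P' = (I − K·H)·P̄ = [10035/283 5384/283 -1541/283; 5384/283 7977/566 -477/283; -1541/283 -477/283 379/283]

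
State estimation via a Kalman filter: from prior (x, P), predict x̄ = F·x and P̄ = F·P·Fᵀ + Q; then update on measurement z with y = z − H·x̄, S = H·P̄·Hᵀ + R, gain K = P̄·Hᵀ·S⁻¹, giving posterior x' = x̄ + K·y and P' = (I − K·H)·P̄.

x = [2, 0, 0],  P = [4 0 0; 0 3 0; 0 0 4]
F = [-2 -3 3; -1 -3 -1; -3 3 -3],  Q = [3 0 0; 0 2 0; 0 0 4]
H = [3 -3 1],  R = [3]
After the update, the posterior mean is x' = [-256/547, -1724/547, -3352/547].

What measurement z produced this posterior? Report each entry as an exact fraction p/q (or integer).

z = [2]

x̄ = F·x = [-4, -2, -6]
P̄ = F·P·Fᵀ + Q = [82 23 -39; 23 37 -3; -39 -3 103]
S = H·P̄·Hᵀ + R = [547]
K = P̄·Hᵀ·S⁻¹ = [138/547; -45/547; -5/547]
x' − x̄ = [1932/547, -630/547, -70/547] = K·y
y = (KᵀK)⁻¹·Kᵀ·(x' − x̄) = [14]
z = y + H·x̄ = [14] + [-12] = [2]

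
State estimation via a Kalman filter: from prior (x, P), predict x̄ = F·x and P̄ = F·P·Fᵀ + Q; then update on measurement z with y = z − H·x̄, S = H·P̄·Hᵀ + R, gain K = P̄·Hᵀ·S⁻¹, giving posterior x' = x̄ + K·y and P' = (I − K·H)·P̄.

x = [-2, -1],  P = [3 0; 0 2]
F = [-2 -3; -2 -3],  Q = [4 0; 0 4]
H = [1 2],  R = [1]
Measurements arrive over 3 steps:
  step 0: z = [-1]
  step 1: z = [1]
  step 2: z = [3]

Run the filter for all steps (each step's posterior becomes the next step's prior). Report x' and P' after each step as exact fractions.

step 0: x' = [-31/291, -119/291], P' = [1058/291 -482/291; -482/291 290/291]
step 1: x' = [901/1737, 1415/5211], P' = [2026/579 -2798/1737; -2798/1737 5114/5211]
step 2: x' = [5177/10131, 35347/30393], P' = [35410/10131 -16306/10131; -16306/10131 9938/10131]

step 0: x̄ = F·x = [7, 7]
step 0: P̄ = F·P·Fᵀ + Q = [34 30; 30 34]
step 0: y = z − H·x̄ = [-22]
step 0: S = H·P̄·Hᵀ + R = [291]
step 0: K = P̄·Hᵀ·S⁻¹ = [94/291; 98/291]
step 0: x' = x̄ + K·y = [-31/291, -119/291]
step 0: P' = (I − K·H)·P̄ = [1058/291 -482/291; -482/291 290/291]
step 1: x̄ = F·x = [419/291, 419/291]
step 1: P̄ = F·P·Fᵀ + Q = [2222/291 1058/291; 1058/291 2222/291]
step 1: y = z − H·x̄ = [-322/97]
step 1: S = H·P̄·Hᵀ + R = [5211/97]
step 1: K = P̄·Hᵀ·S⁻¹ = [482/1737; 1834/5211]
step 1: x' = x̄ + K·y = [901/1737, 1415/5211]
step 1: P' = (I − K·H)·P̄ = [2026/579 -2798/1737; -2798/1737 5114/5211]
step 2: x̄ = F·x = [-3217/1737, -3217/1737]
step 2: P̄ = F·P·Fᵀ + Q = [4342/579 2026/579; 2026/579 4342/579]
step 2: y = z − H·x̄ = [4954/579]
step 2: S = H·P̄·Hᵀ + R = [10131/193]
step 2: K = P̄·Hᵀ·S⁻¹ = [2798/10131; 1190/3377]
step 2: x' = x̄ + K·y = [5177/10131, 35347/30393]
step 2: P' = (I − K·H)·P̄ = [35410/10131 -16306/10131; -16306/10131 9938/10131]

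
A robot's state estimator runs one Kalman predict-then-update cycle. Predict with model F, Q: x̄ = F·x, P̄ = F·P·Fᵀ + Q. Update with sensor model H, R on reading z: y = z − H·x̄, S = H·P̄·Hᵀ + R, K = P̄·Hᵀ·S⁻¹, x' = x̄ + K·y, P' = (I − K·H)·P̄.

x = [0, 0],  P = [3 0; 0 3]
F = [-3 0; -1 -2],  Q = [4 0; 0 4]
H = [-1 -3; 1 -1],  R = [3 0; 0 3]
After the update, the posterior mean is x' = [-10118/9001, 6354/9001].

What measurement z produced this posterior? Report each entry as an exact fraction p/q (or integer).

z = [-1, -2]

x̄ = F·x = [0, 0]
P̄ = F·P·Fᵀ + Q = [31 9; 9 19]
S = H·P̄·Hᵀ + R = [259 8; 8 35]
K = P̄·Hᵀ·S⁻¹ = [-2206/9001 6162/9001; -2230/9001 -2062/9001]
x' − x̄ = [-10118/9001, 6354/9001] = K·y
y = (KᵀK)⁻¹·Kᵀ·(x' − x̄) = [-1, -2]
z = y + H·x̄ = [-1, -2] + [0, 0] = [-1, -2]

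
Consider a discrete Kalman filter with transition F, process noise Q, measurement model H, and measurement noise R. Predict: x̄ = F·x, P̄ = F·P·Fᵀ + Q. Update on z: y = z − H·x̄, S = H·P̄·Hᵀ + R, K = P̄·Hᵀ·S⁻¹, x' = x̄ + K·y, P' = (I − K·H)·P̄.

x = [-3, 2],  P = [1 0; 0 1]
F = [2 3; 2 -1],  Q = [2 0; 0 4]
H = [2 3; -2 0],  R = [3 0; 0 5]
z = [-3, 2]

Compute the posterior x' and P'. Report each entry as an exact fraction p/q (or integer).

x' = [-513/1928, -2085/1928]
P' = [2085/1928 -1335/1928; -1335/1928 4423/5784]

x̄ = F·x = [0, -8]
P̄ = F·P·Fᵀ + Q = [15 1; 1 9]
y = z − H·x̄ = [21, 2]
S = H·P̄·Hᵀ + R = [156 -66; -66 65]
K = P̄·Hᵀ·S⁻¹ = [55/1928 -417/964; 1753/5784 267/964]
x' = x̄ + K·y = [-513/1928, -2085/1928]
P' = (I − K·H)·P̄ = [2085/1928 -1335/1928; -1335/1928 4423/5784]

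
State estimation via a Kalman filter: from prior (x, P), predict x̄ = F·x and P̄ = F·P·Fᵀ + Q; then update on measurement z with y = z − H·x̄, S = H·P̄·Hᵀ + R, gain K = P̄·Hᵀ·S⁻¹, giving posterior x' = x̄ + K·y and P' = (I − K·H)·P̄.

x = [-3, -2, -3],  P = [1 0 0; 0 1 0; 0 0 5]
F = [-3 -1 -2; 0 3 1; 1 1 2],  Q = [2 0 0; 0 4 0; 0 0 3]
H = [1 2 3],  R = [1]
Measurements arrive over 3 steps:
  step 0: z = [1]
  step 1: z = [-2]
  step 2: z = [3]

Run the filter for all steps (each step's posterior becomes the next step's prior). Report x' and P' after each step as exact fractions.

step 0: x' = [262/29, -44/29, -99/58], P' = [2462/145 161/145 -939/145; 161/145 688/145 -502/145; -939/145 -502/145 1321/290]
step 1: x' = [-179939/13144, 10389/26288, 94523/26288], P' = [403999/6572 -188145/13144 -142079/13144; -188145/13144 293367/26288 -67287/26288; -142079/13144 -67287/26288 139359/26288]
step 2: x' = [183709267/9271054, -24550649/9271054, -17751519/4635527], P' = [384234611/4635527 -153058483/9271054 -152174177/9271054; -153058483/9271054 111018645/9271054 -21936635/9271054; -152174177/9271054 -21936635/9271054 32512929/4635527]

step 0: x̄ = F·x = [17, -9, -11]
step 0: P̄ = F·P·Fᵀ + Q = [32 -13 -24; -13 18 13; -24 13 25]
step 0: y = z − H·x̄ = [35]
step 0: S = H·P̄·Hᵀ + R = [290]
step 0: K = P̄·Hᵀ·S⁻¹ = [-33/145; 31/145; 77/290]
step 0: x' = x̄ + K·y = [262/29, -44/29, -99/58]
step 0: P' = (I − K·H)·P̄ = [2462/145 161/145 -939/145; 161/145 688/145 -502/145; -939/145 -502/145 1321/290]
step 1: x̄ = F·x = [-643/29, -363/58, 119/29]
step 1: P̄ = F·P·Fᵀ + Q = [13468/145 1497/145 -368/29; 1497/145 8841/290 -117/29; -368/29 -117/29 157/29]
step 1: y = z − H·x̄ = [591/29]
step 1: S = H·P̄·Hᵀ + R = [26288/145]
step 1: K = P̄·Hᵀ·S⁻¹ = [5471/13144; 8583/26288; -655/26288]
step 1: x' = x̄ + K·y = [-179939/13144, 10389/26288, 94523/26288]
step 1: P' = (I − K·H)·P̄ = [403999/6572 -188145/13144 -142079/13144; -188145/13144 293367/26288 -67287/26288; -142079/13144 -67287/26288 139359/26288]
step 2: x̄ = F·x = [880199/26288, 62845/13144, -160443/26288]
step 2: P̄ = F·P·Fᵀ + Q = [9510559/26288 1775637/13144 -1651219/26288; 1775637/13144 620273/6572 -362609/13144; -1651219/26288 -362609/13144 387303/26288]
step 2: y = z − H·x̄ = [-285693/13144]
step 2: S = H·P̄·Hᵀ + R = [4635527/6572]
step 2: K = P̄·Hᵀ·S⁻¹ = [5829725/9271054; 1584451/4635527; -969873/9271054]
step 2: x' = x̄ + K·y = [183709267/9271054, -24550649/9271054, -17751519/4635527]
step 2: P' = (I − K·H)·P̄ = [384234611/4635527 -153058483/9271054 -152174177/9271054; -153058483/9271054 111018645/9271054 -21936635/9271054; -152174177/9271054 -21936635/9271054 32512929/4635527]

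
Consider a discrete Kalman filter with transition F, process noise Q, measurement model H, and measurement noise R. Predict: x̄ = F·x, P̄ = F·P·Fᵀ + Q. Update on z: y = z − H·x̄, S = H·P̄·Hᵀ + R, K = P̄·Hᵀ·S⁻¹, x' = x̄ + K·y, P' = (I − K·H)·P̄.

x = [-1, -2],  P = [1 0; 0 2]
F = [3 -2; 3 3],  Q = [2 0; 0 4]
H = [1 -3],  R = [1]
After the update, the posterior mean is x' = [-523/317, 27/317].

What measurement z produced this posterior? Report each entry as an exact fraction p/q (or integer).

x̄ = F·x = [1, -9]
P̄ = F·P·Fᵀ + Q = [19 -3; -3 31]
S = H·P̄·Hᵀ + R = [317]
K = P̄·Hᵀ·S⁻¹ = [28/317; -96/317]
x' − x̄ = [-840/317, 2880/317] = K·y
y = (KᵀK)⁻¹·Kᵀ·(x' − x̄) = [-30]
z = y + H·x̄ = [-30] + [28] = [-2]

z = [-2]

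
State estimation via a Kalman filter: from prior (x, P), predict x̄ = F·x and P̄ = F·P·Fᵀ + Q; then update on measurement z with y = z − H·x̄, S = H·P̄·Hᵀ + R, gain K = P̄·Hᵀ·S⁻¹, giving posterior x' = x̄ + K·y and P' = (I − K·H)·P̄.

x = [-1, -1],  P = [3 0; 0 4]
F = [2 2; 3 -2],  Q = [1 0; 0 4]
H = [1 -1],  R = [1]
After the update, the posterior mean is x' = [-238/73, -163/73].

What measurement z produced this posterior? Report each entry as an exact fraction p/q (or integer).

z = [-1]

x̄ = F·x = [-4, -1]
P̄ = F·P·Fᵀ + Q = [29 2; 2 47]
S = H·P̄·Hᵀ + R = [73]
K = P̄·Hᵀ·S⁻¹ = [27/73; -45/73]
x' − x̄ = [54/73, -90/73] = K·y
y = (KᵀK)⁻¹·Kᵀ·(x' − x̄) = [2]
z = y + H·x̄ = [2] + [-3] = [-1]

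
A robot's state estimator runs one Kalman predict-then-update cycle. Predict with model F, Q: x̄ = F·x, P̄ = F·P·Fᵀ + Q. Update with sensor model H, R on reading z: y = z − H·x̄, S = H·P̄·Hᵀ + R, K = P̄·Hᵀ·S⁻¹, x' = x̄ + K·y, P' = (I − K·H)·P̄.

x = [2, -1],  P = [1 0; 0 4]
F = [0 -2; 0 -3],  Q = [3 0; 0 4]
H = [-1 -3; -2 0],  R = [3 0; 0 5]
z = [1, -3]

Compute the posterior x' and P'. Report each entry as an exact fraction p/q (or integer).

x' = [5039/4741, -2865/4741]
P' = [8565/9482 -1200/4741; -1200/4741 1864/4741]

x̄ = F·x = [2, 3]
P̄ = F·P·Fᵀ + Q = [19 24; 24 40]
y = z − H·x̄ = [12, 1]
S = H·P̄·Hᵀ + R = [526 182; 182 81]
K = P̄·Hᵀ·S⁻¹ = [-455/9482 -1713/4741; -1464/4741 480/4741]
x' = x̄ + K·y = [5039/4741, -2865/4741]
P' = (I − K·H)·P̄ = [8565/9482 -1200/4741; -1200/4741 1864/4741]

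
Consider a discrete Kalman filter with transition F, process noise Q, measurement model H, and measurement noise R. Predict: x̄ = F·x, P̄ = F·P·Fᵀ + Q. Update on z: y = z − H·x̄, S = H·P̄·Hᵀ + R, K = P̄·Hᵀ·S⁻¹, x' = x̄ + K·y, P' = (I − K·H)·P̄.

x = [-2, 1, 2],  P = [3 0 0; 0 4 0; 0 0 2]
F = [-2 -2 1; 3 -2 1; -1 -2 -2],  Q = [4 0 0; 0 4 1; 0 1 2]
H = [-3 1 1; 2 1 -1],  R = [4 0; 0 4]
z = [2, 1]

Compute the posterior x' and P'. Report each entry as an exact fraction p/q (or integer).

x̄ = F·x = [4, -6, -4]
P̄ = F·P·Fᵀ + Q = [34 0 18; 0 49 4; 18 4 29]
y = z − H·x̄ = [24, -5]
S = H·P̄·Hᵀ + R = [288 -94; -94 138]
K = P̄·Hᵀ·S⁻¹ = [-1723/7727 1626/7727; 2886/7727 8971/15454; -466/7727 597/15454]
x' = x̄ + K·y = [-18574/7727, 949/15454, -87169/15454]
P' = (I − K·H)·P̄ = [36686/7727 18149/7727 85017/7727; 18149/7727 47635/15454 84347/15454; 85017/7727 84347/15454 422027/15454]

x' = [-18574/7727, 949/15454, -87169/15454]
P' = [36686/7727 18149/7727 85017/7727; 18149/7727 47635/15454 84347/15454; 85017/7727 84347/15454 422027/15454]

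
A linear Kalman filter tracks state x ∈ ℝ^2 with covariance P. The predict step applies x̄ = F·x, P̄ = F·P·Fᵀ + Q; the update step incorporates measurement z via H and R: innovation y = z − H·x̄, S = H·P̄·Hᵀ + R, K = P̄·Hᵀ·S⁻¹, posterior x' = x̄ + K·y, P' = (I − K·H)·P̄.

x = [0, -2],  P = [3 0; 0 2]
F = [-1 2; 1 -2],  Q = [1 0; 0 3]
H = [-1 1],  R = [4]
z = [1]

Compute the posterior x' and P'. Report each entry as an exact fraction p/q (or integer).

x̄ = F·x = [-4, 4]
P̄ = F·P·Fᵀ + Q = [12 -11; -11 14]
y = z − H·x̄ = [-7]
S = H·P̄·Hᵀ + R = [52]
K = P̄·Hᵀ·S⁻¹ = [-23/52; 25/52]
x' = x̄ + K·y = [-47/52, 33/52]
P' = (I − K·H)·P̄ = [95/52 3/52; 3/52 103/52]

x' = [-47/52, 33/52]
P' = [95/52 3/52; 3/52 103/52]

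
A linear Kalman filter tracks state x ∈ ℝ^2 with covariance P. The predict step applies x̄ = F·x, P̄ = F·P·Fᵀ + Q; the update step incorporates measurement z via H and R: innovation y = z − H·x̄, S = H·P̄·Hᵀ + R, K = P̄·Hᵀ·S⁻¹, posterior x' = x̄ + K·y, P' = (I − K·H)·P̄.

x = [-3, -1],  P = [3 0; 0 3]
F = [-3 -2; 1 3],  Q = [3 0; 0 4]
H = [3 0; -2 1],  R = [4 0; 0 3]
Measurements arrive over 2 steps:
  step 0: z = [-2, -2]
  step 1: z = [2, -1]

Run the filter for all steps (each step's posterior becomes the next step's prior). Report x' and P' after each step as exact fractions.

step 0: x̄ = F·x = [11, -6]
step 0: P̄ = F·P·Fᵀ + Q = [42 -27; -27 34]
step 0: y = z − H·x̄ = [-35, 26]
step 0: S = H·P̄·Hᵀ + R = [382 -333; -333 313]
step 0: K = P̄·Hᵀ·S⁻¹ = [2475/8677 -444/8677; 3951/8677 6643/8677]
step 0: x' = x̄ + K·y = [-2722/8677, -17629/8677]
step 0: P' = (I − K·H)·P̄ = [3300/8677 5268/8677; 5268/8677 30465/8677]
step 1: x̄ = F·x = [43424/8677, -55609/8677]
step 1: P̄ = F·P·Fᵀ + Q = [240807/8677 -250638/8677; -250638/8677 343801/8677]
step 1: y = z − H·x̄ = [-112918/8677, 133780/8677]
step 1: S = H·P̄·Hᵀ + R = [2201971/8677 -2196756/8677; -2196756/8677 2335612/8677]
step 1: K = P̄·Hᵀ·S⁻¹ = [2267955/9139477 -732252/9139477; 2888343/9139477 24093979/36557908]
step 1: x' = x̄ + K·y = [4934774/9139477, -3291456/9139477]
step 1: P' = (I − K·H)·P̄ = [3023940/9139477 3851124/9139477; 3851124/9139477 103090929/36557908]

step 0: x' = [-2722/8677, -17629/8677], P' = [3300/8677 5268/8677; 5268/8677 30465/8677]
step 1: x' = [4934774/9139477, -3291456/9139477], P' = [3023940/9139477 3851124/9139477; 3851124/9139477 103090929/36557908]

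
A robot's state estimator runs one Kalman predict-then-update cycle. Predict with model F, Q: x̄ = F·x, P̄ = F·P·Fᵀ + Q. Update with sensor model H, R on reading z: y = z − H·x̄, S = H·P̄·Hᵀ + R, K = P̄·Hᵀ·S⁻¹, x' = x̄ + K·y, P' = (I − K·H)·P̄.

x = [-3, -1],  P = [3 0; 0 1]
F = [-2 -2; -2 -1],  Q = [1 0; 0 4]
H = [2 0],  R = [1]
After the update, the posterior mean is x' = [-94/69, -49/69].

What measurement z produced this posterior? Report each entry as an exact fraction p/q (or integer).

x̄ = F·x = [8, 7]
P̄ = F·P·Fᵀ + Q = [17 14; 14 17]
S = H·P̄·Hᵀ + R = [69]
K = P̄·Hᵀ·S⁻¹ = [34/69; 28/69]
x' − x̄ = [-646/69, -532/69] = K·y
y = (KᵀK)⁻¹·Kᵀ·(x' − x̄) = [-19]
z = y + H·x̄ = [-19] + [16] = [-3]

z = [-3]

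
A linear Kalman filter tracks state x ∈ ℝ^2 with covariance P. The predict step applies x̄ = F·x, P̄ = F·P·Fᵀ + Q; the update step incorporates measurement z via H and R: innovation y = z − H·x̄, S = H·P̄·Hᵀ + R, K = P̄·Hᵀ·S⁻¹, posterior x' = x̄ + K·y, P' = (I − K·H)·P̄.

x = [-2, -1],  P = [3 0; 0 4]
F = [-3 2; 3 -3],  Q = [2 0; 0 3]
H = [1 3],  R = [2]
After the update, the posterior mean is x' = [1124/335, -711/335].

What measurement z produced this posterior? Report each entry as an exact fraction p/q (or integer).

x̄ = F·x = [4, -3]
P̄ = F·P·Fᵀ + Q = [45 -51; -51 66]
S = H·P̄·Hᵀ + R = [335]
K = P̄·Hᵀ·S⁻¹ = [-108/335; 147/335]
x' − x̄ = [-216/335, 294/335] = K·y
y = (KᵀK)⁻¹·Kᵀ·(x' − x̄) = [2]
z = y + H·x̄ = [2] + [-5] = [-3]

z = [-3]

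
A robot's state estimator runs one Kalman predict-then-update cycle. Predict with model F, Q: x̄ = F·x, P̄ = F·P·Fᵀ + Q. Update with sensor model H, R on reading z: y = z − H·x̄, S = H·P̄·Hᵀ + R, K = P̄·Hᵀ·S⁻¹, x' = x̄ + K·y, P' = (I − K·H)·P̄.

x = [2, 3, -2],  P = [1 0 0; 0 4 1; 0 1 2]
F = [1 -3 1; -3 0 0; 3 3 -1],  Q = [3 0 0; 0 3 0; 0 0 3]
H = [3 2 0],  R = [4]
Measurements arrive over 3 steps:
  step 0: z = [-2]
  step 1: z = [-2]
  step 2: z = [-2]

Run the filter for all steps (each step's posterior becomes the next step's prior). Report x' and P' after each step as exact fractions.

step 0: x̄ = F·x = [-9, -6, 17]
step 0: P̄ = F·P·Fᵀ + Q = [36 -3 -29; -3 12 -9; -29 -9 44]
step 0: y = z − H·x̄ = [37]
step 0: S = H·P̄·Hᵀ + R = [340]
step 0: K = P̄·Hᵀ·S⁻¹ = [3/10; 3/68; -21/68]
step 0: x' = x̄ + K·y = [21/10, -297/68, 379/68]
step 0: P' = (I − K·H)·P̄ = [27/5 -15/2 5/2; -15/2 771/68 -297/68; 5/2 -297/68 787/68]
step 1: x̄ = F·x = [1766/85, -63/10, -1052/85]
step 1: P̄ = F·P·Fᵀ + Q = [16849/85 -456/5 -6258/85; -456/5 258/5 132/5; -6258/85 132/5 3521/85]
step 1: y = z − H·x̄ = [-4397/85]
step 1: S = H·P̄·Hᵀ + R = [76501/85]
step 1: K = P̄·Hᵀ·S⁻¹ = [35043/76501; -14484/76501; -14286/76501]
step 1: x' = x̄ + K·y = [-223333/76501, 534585/153002, -207806/76501]
step 1: P' = (I − K·H)·P̄ = [717100/76501 -1005564/76501 257424/76501; -1005564/76501 1479378/76501 -414708/76501; 257424/76501 -414708/76501 767885/76501]
step 2: x̄ = F·x = [-2466033/153002, 669999/76501, 679369/153002]
step 2: P̄ = F·P·Fᵀ + Q = [24065370/76501 -11973648/76501 -7871003/76501; -11973648/76501 6683403/76501 3368448/76501; -7871003/76501 3368448/76501 3609242/76501]
step 2: y = z − H·x̄ = [4412099/153002]
step 2: S = H·P̄·Hᵀ + R = [99944170/76501]
step 2: K = P̄·Hᵀ·S⁻¹ = [24124407/49972085; -11277069/49972085; -16876113/99944170]
step 2: x' = x̄ + K·y = [-109760256/49972085, 224924499/99944170, -85751957/199888340]
step 2: P' = (I − K·H)·P̄ = [504865152/49972085 -709048914/49972085 180334736/49972085; -709048914/49972085 1041019233/49972085 -287378217/49972085; 180334736/49972085 -287378217/49972085 992398871/99944170]

step 0: x' = [21/10, -297/68, 379/68], P' = [27/5 -15/2 5/2; -15/2 771/68 -297/68; 5/2 -297/68 787/68]
step 1: x' = [-223333/76501, 534585/153002, -207806/76501], P' = [717100/76501 -1005564/76501 257424/76501; -1005564/76501 1479378/76501 -414708/76501; 257424/76501 -414708/76501 767885/76501]
step 2: x' = [-109760256/49972085, 224924499/99944170, -85751957/199888340], P' = [504865152/49972085 -709048914/49972085 180334736/49972085; -709048914/49972085 1041019233/49972085 -287378217/49972085; 180334736/49972085 -287378217/49972085 992398871/99944170]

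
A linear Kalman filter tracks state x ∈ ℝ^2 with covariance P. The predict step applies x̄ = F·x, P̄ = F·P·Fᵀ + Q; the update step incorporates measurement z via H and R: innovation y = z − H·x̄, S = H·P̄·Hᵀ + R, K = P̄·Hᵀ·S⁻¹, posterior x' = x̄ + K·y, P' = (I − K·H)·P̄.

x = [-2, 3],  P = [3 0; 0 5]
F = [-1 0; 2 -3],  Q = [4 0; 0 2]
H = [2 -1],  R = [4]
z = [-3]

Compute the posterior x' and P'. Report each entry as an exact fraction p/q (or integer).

x̄ = F·x = [2, -13]
P̄ = F·P·Fᵀ + Q = [7 -6; -6 59]
y = z − H·x̄ = [-20]
S = H·P̄·Hᵀ + R = [115]
K = P̄·Hᵀ·S⁻¹ = [4/23; -71/115]
x' = x̄ + K·y = [-34/23, -15/23]
P' = (I − K·H)·P̄ = [81/23 146/23; 146/23 1744/115]

x' = [-34/23, -15/23]
P' = [81/23 146/23; 146/23 1744/115]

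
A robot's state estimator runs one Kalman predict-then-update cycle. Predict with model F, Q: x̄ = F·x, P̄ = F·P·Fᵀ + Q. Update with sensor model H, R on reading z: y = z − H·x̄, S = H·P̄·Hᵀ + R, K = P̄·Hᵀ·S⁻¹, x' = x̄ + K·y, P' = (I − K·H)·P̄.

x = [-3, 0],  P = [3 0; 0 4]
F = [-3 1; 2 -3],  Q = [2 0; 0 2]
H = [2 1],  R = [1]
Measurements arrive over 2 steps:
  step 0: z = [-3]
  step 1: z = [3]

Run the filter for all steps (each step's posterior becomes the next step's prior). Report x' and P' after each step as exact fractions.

step 0: x̄ = F·x = [9, -6]
step 0: P̄ = F·P·Fᵀ + Q = [33 -30; -30 50]
step 0: y = z − H·x̄ = [-15]
step 0: S = H·P̄·Hᵀ + R = [63]
step 0: K = P̄·Hᵀ·S⁻¹ = [4/7; -10/63]
step 0: x' = x̄ + K·y = [3/7, -76/21]
step 0: P' = (I − K·H)·P̄ = [87/7 -170/7; -170/7 3050/63]
step 1: x̄ = F·x = [-103/21, 82/7]
step 1: P̄ = F·P·Fᵀ + Q = [19403/63 -10226/21; -10226/21 5452/7]
step 1: y = z − H·x̄ = [23/21]
step 1: S = H·P̄·Hᵀ + R = [4031/63]
step 1: K = P̄·Hᵀ·S⁻¹ = [8128/4031; -12288/4031]
step 1: x' = x̄ + K·y = [-10869/4031, 33762/4031]
step 1: P' = (I − K·H)·P̄ = [192843/4031 -377558/4031; -377558/4031 742828/4031]

step 0: x' = [3/7, -76/21], P' = [87/7 -170/7; -170/7 3050/63]
step 1: x' = [-10869/4031, 33762/4031], P' = [192843/4031 -377558/4031; -377558/4031 742828/4031]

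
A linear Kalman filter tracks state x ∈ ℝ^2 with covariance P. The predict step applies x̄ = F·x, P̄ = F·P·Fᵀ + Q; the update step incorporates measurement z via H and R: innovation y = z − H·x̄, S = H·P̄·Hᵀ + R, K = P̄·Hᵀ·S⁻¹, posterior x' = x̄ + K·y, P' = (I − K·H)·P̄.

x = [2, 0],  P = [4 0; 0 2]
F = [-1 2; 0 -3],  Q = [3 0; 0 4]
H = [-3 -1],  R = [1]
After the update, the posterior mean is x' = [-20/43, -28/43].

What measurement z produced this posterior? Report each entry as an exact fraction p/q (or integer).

x̄ = F·x = [-2, 0]
P̄ = F·P·Fᵀ + Q = [15 -12; -12 22]
S = H·P̄·Hᵀ + R = [86]
K = P̄·Hᵀ·S⁻¹ = [-33/86; 7/43]
x' − x̄ = [66/43, -28/43] = K·y
y = (KᵀK)⁻¹·Kᵀ·(x' − x̄) = [-4]
z = y + H·x̄ = [-4] + [6] = [2]

z = [2]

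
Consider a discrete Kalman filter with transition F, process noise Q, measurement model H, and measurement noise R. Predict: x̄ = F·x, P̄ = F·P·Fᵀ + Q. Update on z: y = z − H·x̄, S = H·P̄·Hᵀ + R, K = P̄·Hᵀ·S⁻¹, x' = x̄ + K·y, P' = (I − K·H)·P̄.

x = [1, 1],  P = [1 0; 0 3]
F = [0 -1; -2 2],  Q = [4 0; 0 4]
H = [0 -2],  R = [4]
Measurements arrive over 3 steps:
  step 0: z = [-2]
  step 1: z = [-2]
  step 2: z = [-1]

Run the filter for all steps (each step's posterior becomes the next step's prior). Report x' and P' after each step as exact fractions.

step 0: x' = [-9/7, 20/21], P' = [37/7 -2/7; -2/7 20/21]
step 1: x' = [-464/677, 750/677], P' = [3224/677 -52/677; -52/677 656/677]
step 2: x' = [-17034/19321, 11750/19321], P' = [93044/19321 -1416/19321; -1416/19321 18644/19321]

step 0: x̄ = F·x = [-1, 0]
step 0: P̄ = F·P·Fᵀ + Q = [7 -6; -6 20]
step 0: y = z − H·x̄ = [-2]
step 0: S = H·P̄·Hᵀ + R = [84]
step 0: K = P̄·Hᵀ·S⁻¹ = [1/7; -10/21]
step 0: x' = x̄ + K·y = [-9/7, 20/21]
step 0: P' = (I − K·H)·P̄ = [37/7 -2/7; -2/7 20/21]
step 1: x̄ = F·x = [-20/21, 94/21]
step 1: P̄ = F·P·Fᵀ + Q = [104/21 -52/21; -52/21 656/21]
step 1: y = z − H·x̄ = [146/21]
step 1: S = H·P̄·Hᵀ + R = [2708/21]
step 1: K = P̄·Hᵀ·S⁻¹ = [26/677; -328/677]
step 1: x' = x̄ + K·y = [-464/677, 750/677]
step 1: P' = (I − K·H)·P̄ = [3224/677 -52/677; -52/677 656/677]
step 2: x̄ = F·x = [-750/677, 2428/677]
step 2: P̄ = F·P·Fᵀ + Q = [3364/677 -1416/677; -1416/677 18644/677]
step 2: y = z − H·x̄ = [4179/677]
step 2: S = H·P̄·Hᵀ + R = [77284/677]
step 2: K = P̄·Hᵀ·S⁻¹ = [708/19321; -9322/19321]
step 2: x' = x̄ + K·y = [-17034/19321, 11750/19321]
step 2: P' = (I − K·H)·P̄ = [93044/19321 -1416/19321; -1416/19321 18644/19321]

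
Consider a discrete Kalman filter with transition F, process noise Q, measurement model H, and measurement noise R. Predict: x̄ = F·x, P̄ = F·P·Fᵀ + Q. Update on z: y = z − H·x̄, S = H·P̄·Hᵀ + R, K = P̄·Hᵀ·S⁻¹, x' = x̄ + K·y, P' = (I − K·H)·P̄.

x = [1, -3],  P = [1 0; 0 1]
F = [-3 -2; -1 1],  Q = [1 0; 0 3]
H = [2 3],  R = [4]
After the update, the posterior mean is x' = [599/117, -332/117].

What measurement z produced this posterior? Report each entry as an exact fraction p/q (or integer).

x̄ = F·x = [3, -4]
P̄ = F·P·Fᵀ + Q = [14 1; 1 5]
S = H·P̄·Hᵀ + R = [117]
K = P̄·Hᵀ·S⁻¹ = [31/117; 17/117]
x' − x̄ = [248/117, 136/117] = K·y
y = (KᵀK)⁻¹·Kᵀ·(x' − x̄) = [8]
z = y + H·x̄ = [8] + [-6] = [2]

z = [2]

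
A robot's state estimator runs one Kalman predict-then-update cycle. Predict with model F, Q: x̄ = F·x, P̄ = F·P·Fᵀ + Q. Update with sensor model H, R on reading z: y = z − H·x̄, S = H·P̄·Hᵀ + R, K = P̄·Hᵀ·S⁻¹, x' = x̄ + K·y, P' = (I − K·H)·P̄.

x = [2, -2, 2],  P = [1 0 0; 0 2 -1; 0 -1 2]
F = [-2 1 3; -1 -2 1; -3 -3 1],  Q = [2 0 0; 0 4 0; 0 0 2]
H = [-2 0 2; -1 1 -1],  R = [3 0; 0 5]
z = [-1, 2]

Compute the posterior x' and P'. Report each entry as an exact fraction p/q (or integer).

x̄ = F·x = [0, 4, 2]
P̄ = F·P·Fᵀ + Q = [20 9 14; 9 19 22; 14 22 37]
y = z − H·x̄ = [-5, 0]
S = H·P̄·Hᵀ + R = [119 -8; -8 47]
K = P̄·Hᵀ·S⁻¹ = [-764/5529 -3071/5529; 1126/5529 -1220/5529; 1930/5529 -3083/5529]
x' = x̄ + K·y = [3820/5529, 16486/5529, 1408/5529]
P' = (I − K·H)·P̄ = [24637/5529 32773/5529 23491/5529; 32773/5529 61135/5529 34462/5529; 23491/5529 34462/5529 26386/5529]

x' = [3820/5529, 16486/5529, 1408/5529]
P' = [24637/5529 32773/5529 23491/5529; 32773/5529 61135/5529 34462/5529; 23491/5529 34462/5529 26386/5529]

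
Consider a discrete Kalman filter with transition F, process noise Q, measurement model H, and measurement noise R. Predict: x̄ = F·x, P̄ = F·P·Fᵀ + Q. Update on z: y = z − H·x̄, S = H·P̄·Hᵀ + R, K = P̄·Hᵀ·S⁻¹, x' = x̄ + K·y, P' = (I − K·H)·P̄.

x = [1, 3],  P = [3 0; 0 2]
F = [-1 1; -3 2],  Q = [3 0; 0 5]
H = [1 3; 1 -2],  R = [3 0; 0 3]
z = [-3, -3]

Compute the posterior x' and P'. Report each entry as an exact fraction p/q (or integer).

x̄ = F·x = [2, 3]
P̄ = F·P·Fᵀ + Q = [8 13; 13 40]
y = z − H·x̄ = [-14, 1]
S = H·P̄·Hᵀ + R = [449 -219; -219 119]
K = P̄·Hᵀ·S⁻¹ = [1651/5470 2211/5470; 577/2735 -478/2735]
x' = x̄ + K·y = [-9963/5470, -351/2735]
P' = (I − K·H)·P̄ = [5961/5470 -168/2735; -168/2735 633/2735]

x' = [-9963/5470, -351/2735]
P' = [5961/5470 -168/2735; -168/2735 633/2735]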